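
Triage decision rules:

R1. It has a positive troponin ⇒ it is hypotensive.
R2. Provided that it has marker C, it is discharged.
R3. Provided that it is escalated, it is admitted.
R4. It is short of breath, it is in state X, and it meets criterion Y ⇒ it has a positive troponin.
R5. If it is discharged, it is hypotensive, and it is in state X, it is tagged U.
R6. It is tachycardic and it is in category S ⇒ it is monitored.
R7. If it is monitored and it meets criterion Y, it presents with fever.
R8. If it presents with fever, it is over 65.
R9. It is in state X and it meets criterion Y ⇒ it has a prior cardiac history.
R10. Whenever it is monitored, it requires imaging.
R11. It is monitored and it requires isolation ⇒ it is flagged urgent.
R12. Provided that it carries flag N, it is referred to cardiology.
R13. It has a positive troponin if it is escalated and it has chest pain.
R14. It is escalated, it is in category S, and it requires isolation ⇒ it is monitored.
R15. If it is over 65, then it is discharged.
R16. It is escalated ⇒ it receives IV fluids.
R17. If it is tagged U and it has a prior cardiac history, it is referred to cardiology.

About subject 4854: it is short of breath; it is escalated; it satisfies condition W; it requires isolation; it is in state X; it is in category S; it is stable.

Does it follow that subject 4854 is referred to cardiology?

Forward chaining from the given facts derives: is admitted, is monitored, receives IV fluids, requires imaging, is flagged urgent.
Rules concluding "it is referred to cardiology": R12 needs "it carries flag N"; R17 needs "it is tagged U" — none of these are established.

No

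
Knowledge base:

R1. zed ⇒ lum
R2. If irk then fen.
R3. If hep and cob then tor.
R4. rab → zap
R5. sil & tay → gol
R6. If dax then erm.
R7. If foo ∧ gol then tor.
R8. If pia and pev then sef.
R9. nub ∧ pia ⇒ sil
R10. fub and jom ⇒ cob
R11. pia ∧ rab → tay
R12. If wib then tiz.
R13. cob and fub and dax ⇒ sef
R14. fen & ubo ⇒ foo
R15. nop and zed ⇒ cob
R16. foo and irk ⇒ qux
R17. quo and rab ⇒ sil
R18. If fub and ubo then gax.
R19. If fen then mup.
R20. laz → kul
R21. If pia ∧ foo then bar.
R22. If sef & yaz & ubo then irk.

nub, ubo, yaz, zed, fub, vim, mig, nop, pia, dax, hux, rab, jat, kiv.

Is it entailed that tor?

Yes

sil  (by R9: nub, pia)
tay  (by R11: pia, rab)
cob  (by R15: nop, zed)
gol  (by R5: sil, tay)
sef  (by R13: cob, fub, dax)
irk  (by R22: sef, yaz, ubo)
fen  (by R2: irk)
foo  (by R14: fen, ubo)
tor  (by R7: foo, gol)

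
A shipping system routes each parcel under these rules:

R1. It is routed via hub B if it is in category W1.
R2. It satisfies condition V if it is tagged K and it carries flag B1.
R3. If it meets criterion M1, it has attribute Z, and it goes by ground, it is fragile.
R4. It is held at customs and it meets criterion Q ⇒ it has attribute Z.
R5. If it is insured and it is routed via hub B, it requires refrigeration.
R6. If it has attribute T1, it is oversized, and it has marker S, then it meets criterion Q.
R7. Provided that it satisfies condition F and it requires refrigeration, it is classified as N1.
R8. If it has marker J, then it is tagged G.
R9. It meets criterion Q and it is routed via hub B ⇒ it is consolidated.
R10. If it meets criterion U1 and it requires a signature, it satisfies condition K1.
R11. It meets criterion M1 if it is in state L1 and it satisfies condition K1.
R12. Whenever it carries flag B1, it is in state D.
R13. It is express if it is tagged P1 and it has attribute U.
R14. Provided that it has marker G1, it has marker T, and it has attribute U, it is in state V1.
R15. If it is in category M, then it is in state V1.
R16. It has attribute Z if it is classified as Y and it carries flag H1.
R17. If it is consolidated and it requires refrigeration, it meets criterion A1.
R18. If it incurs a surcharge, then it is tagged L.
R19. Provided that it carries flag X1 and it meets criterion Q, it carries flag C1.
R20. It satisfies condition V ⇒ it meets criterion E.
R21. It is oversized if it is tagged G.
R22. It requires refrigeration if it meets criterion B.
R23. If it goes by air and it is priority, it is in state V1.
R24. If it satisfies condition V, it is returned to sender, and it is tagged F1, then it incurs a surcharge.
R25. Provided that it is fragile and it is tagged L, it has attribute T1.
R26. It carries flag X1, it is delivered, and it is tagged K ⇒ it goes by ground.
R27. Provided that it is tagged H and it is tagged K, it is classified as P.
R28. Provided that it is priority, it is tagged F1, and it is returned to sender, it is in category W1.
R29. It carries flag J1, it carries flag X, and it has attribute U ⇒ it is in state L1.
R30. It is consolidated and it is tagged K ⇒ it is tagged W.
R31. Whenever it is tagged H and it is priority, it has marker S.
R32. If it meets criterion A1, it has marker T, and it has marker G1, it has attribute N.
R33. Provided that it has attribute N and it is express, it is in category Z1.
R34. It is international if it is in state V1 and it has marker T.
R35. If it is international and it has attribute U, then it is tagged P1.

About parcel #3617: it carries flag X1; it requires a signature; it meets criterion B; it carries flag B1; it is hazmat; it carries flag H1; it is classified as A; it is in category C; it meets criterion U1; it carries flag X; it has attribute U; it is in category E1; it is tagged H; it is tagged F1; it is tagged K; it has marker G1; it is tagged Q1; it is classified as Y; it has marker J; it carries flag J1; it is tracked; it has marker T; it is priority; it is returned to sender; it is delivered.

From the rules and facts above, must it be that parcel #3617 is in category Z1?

Yes

By R2 (it is tagged K, it carries flag B1): it satisfies condition V.
By R8 (it has marker J): it is tagged G.
By R10 (it meets criterion U1, it requires a signature): it satisfies condition K1.
By R14 (it has marker G1, it has marker T, it has attribute U): it is in state V1.
By R16 (it is classified as Y, it carries flag H1): it has attribute Z.
By R21 (it is tagged G): it is oversized.
By R22 (it meets criterion B): it requires refrigeration.
By R24 (it satisfies condition V, it is returned to sender, it is tagged F1): it incurs a surcharge.
By R26 (it carries flag X1, it is delivered, it is tagged K): it goes by ground.
By R28 (it is priority, it is tagged F1, it is returned to sender): it is in category W1.
By R29 (it carries flag J1, it carries flag X, it has attribute U): it is in state L1.
By R31 (it is tagged H, it is priority): it has marker S.
By R34 (it is in state V1, it has marker T): it is international.
By R35 (it is international, it has attribute U): it is tagged P1.
By R1 (it is in category W1): it is routed via hub B.
By R11 (it is in state L1, it satisfies condition K1): it meets criterion M1.
By R13 (it is tagged P1, it has attribute U): it is express.
By R18 (it incurs a surcharge): it is tagged L.
By R3 (it meets criterion M1, it has attribute Z, it goes by ground): it is fragile.
By R25 (it is fragile, it is tagged L): it has attribute T1.
By R6 (it has attribute T1, it is oversized, it has marker S): it meets criterion Q.
By R9 (it meets criterion Q, it is routed via hub B): it is consolidated.
By R17 (it is consolidated, it requires refrigeration): it meets criterion A1.
By R32 (it meets criterion A1, it has marker T, it has marker G1): it has attribute N.
By R33 (it has attribute N, it is express): it is in category Z1.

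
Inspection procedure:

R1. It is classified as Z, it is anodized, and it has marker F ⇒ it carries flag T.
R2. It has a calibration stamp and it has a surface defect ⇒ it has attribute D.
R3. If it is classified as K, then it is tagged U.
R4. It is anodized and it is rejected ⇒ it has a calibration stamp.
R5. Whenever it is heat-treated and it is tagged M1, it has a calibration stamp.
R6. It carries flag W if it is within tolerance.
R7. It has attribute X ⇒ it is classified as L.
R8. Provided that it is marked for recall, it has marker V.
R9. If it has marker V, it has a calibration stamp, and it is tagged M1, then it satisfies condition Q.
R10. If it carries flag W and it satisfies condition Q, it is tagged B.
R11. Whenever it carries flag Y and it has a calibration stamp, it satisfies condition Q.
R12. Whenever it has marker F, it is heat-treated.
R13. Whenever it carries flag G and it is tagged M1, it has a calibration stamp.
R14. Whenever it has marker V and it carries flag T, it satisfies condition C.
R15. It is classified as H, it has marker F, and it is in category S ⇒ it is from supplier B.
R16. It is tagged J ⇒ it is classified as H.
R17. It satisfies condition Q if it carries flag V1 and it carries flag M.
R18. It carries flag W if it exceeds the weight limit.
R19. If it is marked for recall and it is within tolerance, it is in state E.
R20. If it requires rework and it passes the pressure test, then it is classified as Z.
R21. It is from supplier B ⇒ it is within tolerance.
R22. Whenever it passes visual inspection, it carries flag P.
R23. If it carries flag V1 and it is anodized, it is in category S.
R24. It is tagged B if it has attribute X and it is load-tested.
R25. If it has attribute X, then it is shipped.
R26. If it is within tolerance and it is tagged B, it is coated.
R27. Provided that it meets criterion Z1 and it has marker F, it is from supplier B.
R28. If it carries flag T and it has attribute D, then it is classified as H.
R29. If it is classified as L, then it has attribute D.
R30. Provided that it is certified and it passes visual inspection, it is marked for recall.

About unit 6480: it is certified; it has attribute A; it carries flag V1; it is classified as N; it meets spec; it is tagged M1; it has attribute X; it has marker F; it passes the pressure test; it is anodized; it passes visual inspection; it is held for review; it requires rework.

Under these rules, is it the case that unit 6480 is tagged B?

By R7 (it has attribute X): it is classified as L.
By R12 (it has marker F): it is heat-treated.
By R20 (it requires rework, it passes the pressure test): it is classified as Z.
By R23 (it carries flag V1, it is anodized): it is in category S.
By R29 (it is classified as L): it has attribute D.
By R30 (it is certified, it passes visual inspection): it is marked for recall.
By R1 (it is classified as Z, it is anodized, it has marker F): it carries flag T.
By R5 (it is heat-treated, it is tagged M1): it has a calibration stamp.
By R8 (it is marked for recall): it has marker V.
By R9 (it has marker V, it has a calibration stamp, it is tagged M1): it satisfies condition Q.
By R28 (it carries flag T, it has attribute D): it is classified as H.
By R15 (it is classified as H, it has marker F, it is in category S): it is from supplier B.
By R21 (it is from supplier B): it is within tolerance.
By R6 (it is within tolerance): it carries flag W.
By R10 (it carries flag W, it satisfies condition Q): it is tagged B.

Yes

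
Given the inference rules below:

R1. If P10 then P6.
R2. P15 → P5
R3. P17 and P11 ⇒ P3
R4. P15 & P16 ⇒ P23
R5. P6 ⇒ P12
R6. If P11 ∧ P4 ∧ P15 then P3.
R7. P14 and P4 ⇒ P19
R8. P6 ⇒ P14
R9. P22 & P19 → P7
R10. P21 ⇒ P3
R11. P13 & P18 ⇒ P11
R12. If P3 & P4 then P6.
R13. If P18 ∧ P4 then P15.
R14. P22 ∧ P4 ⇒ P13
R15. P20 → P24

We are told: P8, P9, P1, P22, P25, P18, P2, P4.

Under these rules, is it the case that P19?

Yes

P15  (by R13: P18, P4)
P13  (by R14: P22, P4)
P11  (by R11: P13, P18)
P3  (by R6: P11, P4, P15)
P6  (by R12: P3, P4)
P14  (by R8: P6)
P19  (by R7: P14, P4)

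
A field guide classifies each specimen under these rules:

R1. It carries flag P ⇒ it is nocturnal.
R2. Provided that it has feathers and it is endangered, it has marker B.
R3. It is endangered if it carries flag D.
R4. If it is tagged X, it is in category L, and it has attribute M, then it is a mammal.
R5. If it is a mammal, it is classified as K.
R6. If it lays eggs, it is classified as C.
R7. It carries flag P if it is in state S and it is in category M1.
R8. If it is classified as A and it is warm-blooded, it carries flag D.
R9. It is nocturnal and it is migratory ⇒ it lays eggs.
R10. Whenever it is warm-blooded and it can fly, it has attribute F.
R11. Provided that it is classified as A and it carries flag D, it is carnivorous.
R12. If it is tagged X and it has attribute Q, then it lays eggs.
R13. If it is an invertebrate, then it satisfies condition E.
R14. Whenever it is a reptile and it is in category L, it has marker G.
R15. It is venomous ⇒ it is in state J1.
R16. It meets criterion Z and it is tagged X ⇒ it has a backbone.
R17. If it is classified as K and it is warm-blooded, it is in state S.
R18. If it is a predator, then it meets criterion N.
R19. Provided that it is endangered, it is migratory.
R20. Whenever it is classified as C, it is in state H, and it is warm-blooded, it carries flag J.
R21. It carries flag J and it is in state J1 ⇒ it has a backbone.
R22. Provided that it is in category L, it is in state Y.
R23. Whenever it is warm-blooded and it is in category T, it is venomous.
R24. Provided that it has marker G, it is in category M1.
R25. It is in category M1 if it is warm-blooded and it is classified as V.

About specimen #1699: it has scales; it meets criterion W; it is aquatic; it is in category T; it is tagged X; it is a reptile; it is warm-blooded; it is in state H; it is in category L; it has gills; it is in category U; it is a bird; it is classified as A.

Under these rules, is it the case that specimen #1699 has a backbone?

No

Forward chaining from the given facts derives: carries flag D, is carnivorous, has marker G, is in state Y, is venomous, is in category M1, is endangered, is in state J1, is migratory.
Rules concluding "it has a backbone": R16 needs "it meets criterion Z"; R21 needs "it carries flag J" — none of these are established.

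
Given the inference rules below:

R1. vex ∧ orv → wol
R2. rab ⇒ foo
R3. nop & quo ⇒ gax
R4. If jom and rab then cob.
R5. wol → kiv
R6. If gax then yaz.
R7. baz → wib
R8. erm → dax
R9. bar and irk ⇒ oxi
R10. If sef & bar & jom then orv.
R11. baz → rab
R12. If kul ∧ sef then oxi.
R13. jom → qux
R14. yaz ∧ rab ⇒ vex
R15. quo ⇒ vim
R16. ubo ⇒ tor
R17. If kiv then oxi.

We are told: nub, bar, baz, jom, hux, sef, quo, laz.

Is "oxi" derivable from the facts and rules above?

Forward chaining from the given facts derives: wib, orv, rab, qux, vim, foo, cob.
Rules concluding oxi: R9 needs irk; R12 needs kul; R17 needs kiv — none of these are established.

No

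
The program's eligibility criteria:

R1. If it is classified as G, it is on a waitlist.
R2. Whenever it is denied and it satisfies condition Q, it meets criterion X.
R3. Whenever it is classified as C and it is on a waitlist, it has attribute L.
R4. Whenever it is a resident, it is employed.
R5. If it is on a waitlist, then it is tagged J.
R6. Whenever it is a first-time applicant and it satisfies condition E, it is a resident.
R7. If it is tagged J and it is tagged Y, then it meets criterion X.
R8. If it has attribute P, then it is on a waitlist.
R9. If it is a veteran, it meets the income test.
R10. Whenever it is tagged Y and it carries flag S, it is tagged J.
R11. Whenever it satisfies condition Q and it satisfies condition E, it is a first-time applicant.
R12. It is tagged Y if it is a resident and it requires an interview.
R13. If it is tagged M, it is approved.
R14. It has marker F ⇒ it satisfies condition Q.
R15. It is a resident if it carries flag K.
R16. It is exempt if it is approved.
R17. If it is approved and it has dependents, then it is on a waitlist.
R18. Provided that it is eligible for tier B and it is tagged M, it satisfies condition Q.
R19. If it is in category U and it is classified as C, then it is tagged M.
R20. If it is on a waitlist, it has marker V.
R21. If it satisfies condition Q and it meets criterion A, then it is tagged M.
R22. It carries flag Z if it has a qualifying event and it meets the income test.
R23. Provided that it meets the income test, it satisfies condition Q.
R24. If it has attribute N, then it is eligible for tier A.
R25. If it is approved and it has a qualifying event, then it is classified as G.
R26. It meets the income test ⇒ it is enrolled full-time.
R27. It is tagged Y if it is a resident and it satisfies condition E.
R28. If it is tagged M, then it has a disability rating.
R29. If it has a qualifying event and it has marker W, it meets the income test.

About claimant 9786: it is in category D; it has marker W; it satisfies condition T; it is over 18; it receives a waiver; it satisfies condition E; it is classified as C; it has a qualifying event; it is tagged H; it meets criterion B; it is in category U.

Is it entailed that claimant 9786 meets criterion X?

Yes

By R19 (it is in category U, it is classified as C): it is tagged M.
By R29 (it has a qualifying event, it has marker W): it meets the income test.
By R13 (it is tagged M): it is approved.
By R23 (it meets the income test): it satisfies condition Q.
By R25 (it is approved, it has a qualifying event): it is classified as G.
By R1 (it is classified as G): it is on a waitlist.
By R5 (it is on a waitlist): it is tagged J.
By R11 (it satisfies condition Q, it satisfies condition E): it is a first-time applicant.
By R6 (it is a first-time applicant, it satisfies condition E): it is a resident.
By R27 (it is a resident, it satisfies condition E): it is tagged Y.
By R7 (it is tagged J, it is tagged Y): it meets criterion X.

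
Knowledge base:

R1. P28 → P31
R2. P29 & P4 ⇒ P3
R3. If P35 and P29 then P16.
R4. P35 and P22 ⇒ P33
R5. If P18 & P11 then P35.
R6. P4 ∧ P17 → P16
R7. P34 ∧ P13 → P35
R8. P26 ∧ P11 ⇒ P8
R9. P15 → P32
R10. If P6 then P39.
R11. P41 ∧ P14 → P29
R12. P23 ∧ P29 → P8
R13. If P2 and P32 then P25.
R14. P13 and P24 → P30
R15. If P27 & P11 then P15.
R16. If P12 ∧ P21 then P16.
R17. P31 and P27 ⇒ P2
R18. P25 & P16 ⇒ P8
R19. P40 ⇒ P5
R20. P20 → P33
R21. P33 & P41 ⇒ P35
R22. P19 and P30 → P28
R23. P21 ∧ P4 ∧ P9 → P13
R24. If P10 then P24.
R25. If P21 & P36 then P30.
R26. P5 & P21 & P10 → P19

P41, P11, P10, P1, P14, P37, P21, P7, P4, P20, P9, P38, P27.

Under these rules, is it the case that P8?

Forward chaining from the given facts derives: P29, P15, P33, P35, P13, P24, P3, P16, P32, P30.
Rules concluding P8: R8 needs P26; R12 needs P23; R18 needs P25 — none of these are established.

No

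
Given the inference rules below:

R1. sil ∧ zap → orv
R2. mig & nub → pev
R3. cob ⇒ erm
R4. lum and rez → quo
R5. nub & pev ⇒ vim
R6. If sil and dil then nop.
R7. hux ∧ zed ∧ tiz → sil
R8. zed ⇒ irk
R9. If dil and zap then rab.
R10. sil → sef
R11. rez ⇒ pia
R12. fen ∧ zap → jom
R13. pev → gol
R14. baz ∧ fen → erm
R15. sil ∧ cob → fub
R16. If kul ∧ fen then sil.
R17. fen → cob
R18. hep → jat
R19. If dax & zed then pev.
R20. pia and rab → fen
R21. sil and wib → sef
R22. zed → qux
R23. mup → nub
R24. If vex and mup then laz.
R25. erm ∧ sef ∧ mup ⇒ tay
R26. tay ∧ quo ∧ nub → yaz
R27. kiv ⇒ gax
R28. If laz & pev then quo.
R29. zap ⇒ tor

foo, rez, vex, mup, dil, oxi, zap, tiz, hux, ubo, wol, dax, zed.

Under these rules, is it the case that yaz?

Yes

sil  (by R7: hux, zed, tiz)
rab  (by R9: dil, zap)
sef  (by R10: sil)
pia  (by R11: rez)
pev  (by R19: dax, zed)
fen  (by R20: pia, rab)
nub  (by R23: mup)
laz  (by R24: vex, mup)
quo  (by R28: laz, pev)
cob  (by R17: fen)
erm  (by R3: cob)
tay  (by R25: erm, sef, mup)
yaz  (by R26: tay, quo, nub)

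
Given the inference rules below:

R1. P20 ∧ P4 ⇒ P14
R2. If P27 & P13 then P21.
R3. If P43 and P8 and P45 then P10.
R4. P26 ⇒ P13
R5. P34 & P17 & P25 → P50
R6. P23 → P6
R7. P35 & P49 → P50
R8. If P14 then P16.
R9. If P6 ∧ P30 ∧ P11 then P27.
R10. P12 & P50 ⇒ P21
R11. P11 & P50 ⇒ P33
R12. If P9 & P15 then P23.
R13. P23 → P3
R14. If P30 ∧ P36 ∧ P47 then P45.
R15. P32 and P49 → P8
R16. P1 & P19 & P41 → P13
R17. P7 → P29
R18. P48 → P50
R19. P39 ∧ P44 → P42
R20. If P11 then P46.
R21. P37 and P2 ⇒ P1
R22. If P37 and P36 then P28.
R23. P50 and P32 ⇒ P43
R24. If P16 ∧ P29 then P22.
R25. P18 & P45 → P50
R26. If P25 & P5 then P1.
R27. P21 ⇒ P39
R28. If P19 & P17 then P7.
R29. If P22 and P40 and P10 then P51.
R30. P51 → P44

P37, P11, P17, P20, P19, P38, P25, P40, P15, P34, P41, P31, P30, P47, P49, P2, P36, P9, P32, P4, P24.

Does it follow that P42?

P14  (by R1: P20, P4)
P50  (by R5: P34, P17, P25)
P16  (by R8: P14)
P23  (by R12: P9, P15)
P45  (by R14: P30, P36, P47)
P8  (by R15: P32, P49)
P1  (by R21: P37, P2)
P43  (by R23: P50, P32)
P7  (by R28: P19, P17)
P10  (by R3: P43, P8, P45)
P6  (by R6: P23)
P27  (by R9: P6, P30, P11)
P13  (by R16: P1, P19, P41)
P29  (by R17: P7)
P22  (by R24: P16, P29)
P51  (by R29: P22, P40, P10)
P44  (by R30: P51)
P21  (by R2: P27, P13)
P39  (by R27: P21)
P42  (by R19: P39, P44)

Yes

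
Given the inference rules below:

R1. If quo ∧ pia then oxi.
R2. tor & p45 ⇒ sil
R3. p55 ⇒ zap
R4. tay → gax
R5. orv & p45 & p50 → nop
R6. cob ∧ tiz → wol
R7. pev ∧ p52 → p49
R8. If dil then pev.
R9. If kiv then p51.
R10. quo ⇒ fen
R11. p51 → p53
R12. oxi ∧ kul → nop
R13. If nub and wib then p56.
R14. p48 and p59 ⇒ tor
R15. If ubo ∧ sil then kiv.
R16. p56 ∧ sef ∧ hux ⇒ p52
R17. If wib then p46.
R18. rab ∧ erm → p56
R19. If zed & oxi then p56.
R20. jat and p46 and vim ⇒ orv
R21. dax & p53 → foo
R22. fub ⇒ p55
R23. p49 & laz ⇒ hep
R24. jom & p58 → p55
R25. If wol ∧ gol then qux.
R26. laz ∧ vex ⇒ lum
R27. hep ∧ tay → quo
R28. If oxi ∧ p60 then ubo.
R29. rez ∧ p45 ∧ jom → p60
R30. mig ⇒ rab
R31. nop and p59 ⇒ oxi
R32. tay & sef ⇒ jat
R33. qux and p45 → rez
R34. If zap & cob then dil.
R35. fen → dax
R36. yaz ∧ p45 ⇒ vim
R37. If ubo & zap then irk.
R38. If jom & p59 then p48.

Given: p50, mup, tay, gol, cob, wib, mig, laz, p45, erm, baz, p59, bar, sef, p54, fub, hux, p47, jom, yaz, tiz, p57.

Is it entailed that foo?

Yes

wol  (by R6: cob, tiz)
p46  (by R17: wib)
p55  (by R22: fub)
qux  (by R25: wol, gol)
rab  (by R30: mig)
jat  (by R32: tay, sef)
rez  (by R33: qux, p45)
vim  (by R36: yaz, p45)
p48  (by R38: jom, p59)
zap  (by R3: p55)
tor  (by R14: p48, p59)
p56  (by R18: rab, erm)
orv  (by R20: jat, p46, vim)
p60  (by R29: rez, p45, jom)
dil  (by R34: zap, cob)
sil  (by R2: tor, p45)
nop  (by R5: orv, p45, p50)
pev  (by R8: dil)
p52  (by R16: p56, sef, hux)
oxi  (by R31: nop, p59)
p49  (by R7: pev, p52)
hep  (by R23: p49, laz)
quo  (by R27: hep, tay)
ubo  (by R28: oxi, p60)
fen  (by R10: quo)
kiv  (by R15: ubo, sil)
dax  (by R35: fen)
p51  (by R9: kiv)
p53  (by R11: p51)
foo  (by R21: dax, p53)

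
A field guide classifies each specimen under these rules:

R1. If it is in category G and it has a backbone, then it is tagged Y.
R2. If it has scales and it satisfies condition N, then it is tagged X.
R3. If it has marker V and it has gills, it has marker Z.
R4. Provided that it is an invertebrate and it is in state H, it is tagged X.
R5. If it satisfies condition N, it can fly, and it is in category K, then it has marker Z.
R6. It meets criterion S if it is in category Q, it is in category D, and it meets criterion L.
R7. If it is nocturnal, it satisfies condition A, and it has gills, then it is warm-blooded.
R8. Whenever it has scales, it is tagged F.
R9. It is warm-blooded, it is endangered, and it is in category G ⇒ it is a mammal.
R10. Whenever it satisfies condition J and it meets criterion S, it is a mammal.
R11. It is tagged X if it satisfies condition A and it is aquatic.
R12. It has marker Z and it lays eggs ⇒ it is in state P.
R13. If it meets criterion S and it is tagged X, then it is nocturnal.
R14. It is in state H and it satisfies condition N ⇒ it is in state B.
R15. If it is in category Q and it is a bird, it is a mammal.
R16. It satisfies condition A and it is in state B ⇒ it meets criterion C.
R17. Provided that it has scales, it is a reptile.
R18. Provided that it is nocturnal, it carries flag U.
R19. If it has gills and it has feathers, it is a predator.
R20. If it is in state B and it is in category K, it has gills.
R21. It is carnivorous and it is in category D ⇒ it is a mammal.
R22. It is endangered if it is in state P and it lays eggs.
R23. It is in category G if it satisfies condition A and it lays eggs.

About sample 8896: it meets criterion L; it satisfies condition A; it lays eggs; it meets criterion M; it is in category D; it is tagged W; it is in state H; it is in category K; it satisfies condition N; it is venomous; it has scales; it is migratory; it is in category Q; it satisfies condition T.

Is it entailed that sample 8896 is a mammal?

Forward chaining from the given facts derives: is tagged X, meets criterion S, is tagged F, is nocturnal, is in state B, meets criterion C, is a reptile, carries flag U, has gills, is in category G, is warm-blooded.
Rules concluding "it is a mammal": R9 needs "it is endangered"; R10 needs "it satisfies condition J"; R15 needs "it is a bird"; R21 needs "it is carnivorous" — none of these are established.

No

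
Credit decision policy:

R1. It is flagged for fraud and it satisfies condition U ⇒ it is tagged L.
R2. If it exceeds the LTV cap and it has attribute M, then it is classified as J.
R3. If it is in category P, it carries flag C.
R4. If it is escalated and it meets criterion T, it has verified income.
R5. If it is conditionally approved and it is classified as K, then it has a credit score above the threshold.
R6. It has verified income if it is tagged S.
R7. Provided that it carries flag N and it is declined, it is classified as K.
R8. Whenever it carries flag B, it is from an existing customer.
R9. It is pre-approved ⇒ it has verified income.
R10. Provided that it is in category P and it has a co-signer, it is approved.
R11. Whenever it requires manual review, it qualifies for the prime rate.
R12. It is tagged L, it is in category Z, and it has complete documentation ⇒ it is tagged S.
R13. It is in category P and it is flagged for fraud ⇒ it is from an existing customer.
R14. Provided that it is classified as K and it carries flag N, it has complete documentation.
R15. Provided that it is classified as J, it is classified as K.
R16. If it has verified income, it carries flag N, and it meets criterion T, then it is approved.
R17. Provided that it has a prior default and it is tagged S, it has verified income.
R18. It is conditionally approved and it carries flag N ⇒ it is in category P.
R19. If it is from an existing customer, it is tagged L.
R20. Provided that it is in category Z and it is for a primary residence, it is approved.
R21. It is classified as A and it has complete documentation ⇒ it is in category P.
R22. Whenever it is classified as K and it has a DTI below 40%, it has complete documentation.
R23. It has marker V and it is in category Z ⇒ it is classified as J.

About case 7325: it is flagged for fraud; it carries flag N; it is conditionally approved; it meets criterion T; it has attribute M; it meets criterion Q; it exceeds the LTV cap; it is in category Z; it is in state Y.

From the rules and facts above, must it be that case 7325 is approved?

By R2 (it exceeds the LTV cap, it has attribute M): it is classified as J.
By R15 (it is classified as J): it is classified as K.
By R18 (it is conditionally approved, it carries flag N): it is in category P.
By R13 (it is in category P, it is flagged for fraud): it is from an existing customer.
By R14 (it is classified as K, it carries flag N): it has complete documentation.
By R19 (it is from an existing customer): it is tagged L.
By R12 (it is tagged L, it is in category Z, it has complete documentation): it is tagged S.
By R6 (it is tagged S): it has verified income.
By R16 (it has verified income, it carries flag N, it meets criterion T): it is approved.

Yes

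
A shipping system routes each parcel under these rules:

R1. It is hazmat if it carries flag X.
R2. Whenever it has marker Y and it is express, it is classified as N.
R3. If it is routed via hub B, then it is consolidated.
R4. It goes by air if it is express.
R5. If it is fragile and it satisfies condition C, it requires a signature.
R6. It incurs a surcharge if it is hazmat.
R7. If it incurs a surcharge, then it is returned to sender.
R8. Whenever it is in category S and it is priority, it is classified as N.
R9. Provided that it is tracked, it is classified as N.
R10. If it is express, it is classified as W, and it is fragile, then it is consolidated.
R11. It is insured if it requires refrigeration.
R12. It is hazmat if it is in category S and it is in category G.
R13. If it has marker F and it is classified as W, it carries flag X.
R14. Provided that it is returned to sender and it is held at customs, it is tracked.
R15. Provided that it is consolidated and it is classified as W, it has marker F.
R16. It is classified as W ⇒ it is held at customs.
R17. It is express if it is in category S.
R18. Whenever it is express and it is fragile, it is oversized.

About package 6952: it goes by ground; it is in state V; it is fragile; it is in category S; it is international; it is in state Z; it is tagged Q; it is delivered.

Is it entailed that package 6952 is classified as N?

No

Forward chaining from the given facts derives: is express, is oversized, goes by air.
Rules concluding "it is classified as N": R2 needs "it has marker Y"; R8 needs "it is priority"; R9 needs "it is tracked" — none of these are established.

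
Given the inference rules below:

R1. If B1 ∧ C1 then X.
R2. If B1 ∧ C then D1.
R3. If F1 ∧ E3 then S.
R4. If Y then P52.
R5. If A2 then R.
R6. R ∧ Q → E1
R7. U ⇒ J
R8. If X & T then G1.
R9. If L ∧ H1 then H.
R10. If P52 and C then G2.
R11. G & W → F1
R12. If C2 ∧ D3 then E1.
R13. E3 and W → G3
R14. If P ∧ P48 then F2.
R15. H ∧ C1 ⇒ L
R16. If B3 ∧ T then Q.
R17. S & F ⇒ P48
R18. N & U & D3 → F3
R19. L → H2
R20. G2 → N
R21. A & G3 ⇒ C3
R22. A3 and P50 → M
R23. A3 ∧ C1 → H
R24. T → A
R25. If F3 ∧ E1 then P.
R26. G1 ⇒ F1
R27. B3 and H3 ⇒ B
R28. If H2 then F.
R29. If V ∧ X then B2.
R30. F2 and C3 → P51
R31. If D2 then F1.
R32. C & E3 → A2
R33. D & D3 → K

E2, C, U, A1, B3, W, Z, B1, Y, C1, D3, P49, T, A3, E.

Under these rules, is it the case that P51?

Forward chaining from the given facts derives: X, D1, P52, J, G1, G2, Q, N, H, A, F1, L, F3, H2, F.
The only rule concluding P51 is R30, which needs F2; that is never established.

No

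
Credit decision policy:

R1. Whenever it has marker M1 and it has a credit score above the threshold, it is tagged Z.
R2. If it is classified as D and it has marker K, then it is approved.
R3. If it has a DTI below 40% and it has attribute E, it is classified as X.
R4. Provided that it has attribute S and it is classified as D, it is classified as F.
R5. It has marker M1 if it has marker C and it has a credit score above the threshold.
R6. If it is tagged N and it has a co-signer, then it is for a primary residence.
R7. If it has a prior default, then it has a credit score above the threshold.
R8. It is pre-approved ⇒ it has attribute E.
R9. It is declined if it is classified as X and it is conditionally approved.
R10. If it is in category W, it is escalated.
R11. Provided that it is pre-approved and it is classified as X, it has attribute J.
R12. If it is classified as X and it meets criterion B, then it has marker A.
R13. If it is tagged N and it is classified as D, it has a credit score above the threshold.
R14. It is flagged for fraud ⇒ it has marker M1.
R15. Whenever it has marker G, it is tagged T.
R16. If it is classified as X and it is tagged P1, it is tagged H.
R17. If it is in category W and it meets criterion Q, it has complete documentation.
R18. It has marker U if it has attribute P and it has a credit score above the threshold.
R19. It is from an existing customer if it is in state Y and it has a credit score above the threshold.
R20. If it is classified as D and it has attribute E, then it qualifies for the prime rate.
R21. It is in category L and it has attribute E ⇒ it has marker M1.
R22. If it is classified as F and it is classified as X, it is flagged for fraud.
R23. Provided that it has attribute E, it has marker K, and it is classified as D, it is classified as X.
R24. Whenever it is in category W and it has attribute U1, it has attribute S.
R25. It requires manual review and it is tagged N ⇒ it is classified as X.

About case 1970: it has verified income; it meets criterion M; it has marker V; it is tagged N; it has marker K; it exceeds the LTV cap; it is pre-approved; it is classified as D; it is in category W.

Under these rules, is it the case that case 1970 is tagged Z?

No

Forward chaining from the given facts derives: is approved, has attribute E, is escalated, has a credit score above the threshold, qualifies for the prime rate, is classified as X, has attribute J.
The only rule concluding "it is tagged Z" is R1, which needs "it has marker M1"; that is never established.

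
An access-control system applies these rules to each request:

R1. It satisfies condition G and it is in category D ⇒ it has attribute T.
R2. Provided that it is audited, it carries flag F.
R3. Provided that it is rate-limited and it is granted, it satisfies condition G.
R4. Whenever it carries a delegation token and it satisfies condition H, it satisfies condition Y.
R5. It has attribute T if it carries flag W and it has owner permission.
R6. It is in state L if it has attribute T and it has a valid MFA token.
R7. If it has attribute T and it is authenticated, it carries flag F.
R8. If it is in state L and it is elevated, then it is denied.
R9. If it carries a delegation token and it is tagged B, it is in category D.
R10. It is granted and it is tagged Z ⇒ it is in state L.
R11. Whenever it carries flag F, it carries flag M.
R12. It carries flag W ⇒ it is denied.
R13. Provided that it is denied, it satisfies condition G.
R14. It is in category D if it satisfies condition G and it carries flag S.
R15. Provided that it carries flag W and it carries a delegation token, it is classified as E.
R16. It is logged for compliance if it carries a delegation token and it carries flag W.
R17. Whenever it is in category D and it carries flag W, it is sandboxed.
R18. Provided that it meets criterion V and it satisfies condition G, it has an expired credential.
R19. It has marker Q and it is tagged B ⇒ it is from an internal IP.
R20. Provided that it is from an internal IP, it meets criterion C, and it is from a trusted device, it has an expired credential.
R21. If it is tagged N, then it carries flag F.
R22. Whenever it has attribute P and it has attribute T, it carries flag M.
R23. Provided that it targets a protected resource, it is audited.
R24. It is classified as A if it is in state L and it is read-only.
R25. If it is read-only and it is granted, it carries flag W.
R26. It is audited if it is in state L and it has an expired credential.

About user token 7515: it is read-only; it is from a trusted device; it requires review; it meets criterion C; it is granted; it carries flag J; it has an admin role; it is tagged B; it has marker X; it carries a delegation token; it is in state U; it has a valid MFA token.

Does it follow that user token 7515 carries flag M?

Forward chaining from the given facts derives: is in category D, carries flag W, is denied, satisfies condition G, is classified as E, is logged for compliance, is sandboxed, has attribute T, is in state L, is classified as A.
Rules concluding "it carries flag M": R11 needs "it carries flag F"; R22 needs "it has attribute P" — none of these are established.

No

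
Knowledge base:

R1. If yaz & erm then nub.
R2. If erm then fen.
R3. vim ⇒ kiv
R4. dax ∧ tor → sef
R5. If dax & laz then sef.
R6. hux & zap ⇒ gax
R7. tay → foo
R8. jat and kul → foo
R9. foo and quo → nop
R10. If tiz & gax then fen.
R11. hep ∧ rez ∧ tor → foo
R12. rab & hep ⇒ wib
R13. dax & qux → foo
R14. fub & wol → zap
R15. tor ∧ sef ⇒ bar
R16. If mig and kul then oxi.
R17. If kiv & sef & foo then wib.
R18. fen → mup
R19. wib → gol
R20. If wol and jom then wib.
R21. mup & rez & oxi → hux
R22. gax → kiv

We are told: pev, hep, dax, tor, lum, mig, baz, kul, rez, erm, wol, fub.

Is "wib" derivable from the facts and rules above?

Yes

fen  (by R2: erm)
sef  (by R4: dax, tor)
foo  (by R11: hep, rez, tor)
zap  (by R14: fub, wol)
oxi  (by R16: mig, kul)
mup  (by R18: fen)
hux  (by R21: mup, rez, oxi)
gax  (by R6: hux, zap)
kiv  (by R22: gax)
wib  (by R17: kiv, sef, foo)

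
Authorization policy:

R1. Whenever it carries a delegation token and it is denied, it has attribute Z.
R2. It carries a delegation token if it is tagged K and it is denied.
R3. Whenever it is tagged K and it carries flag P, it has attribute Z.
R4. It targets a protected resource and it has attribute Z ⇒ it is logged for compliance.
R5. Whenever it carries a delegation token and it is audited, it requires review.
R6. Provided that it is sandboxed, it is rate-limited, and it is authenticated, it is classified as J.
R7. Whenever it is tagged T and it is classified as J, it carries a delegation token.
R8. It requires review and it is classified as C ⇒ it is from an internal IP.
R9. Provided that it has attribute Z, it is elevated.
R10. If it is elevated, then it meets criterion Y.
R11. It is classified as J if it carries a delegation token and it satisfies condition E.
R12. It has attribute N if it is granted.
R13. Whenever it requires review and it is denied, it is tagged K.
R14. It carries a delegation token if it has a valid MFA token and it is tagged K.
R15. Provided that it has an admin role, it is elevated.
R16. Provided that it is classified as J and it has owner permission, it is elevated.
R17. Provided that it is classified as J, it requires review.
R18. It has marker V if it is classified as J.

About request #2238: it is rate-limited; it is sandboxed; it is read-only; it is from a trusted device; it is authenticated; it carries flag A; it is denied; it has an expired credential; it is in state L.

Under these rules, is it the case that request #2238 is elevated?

Yes

By R6 (it is sandboxed, it is rate-limited, it is authenticated): it is classified as J.
By R17 (it is classified as J): it requires review.
By R13 (it requires review, it is denied): it is tagged K.
By R2 (it is tagged K, it is denied): it carries a delegation token.
By R1 (it carries a delegation token, it is denied): it has attribute Z.
By R9 (it has attribute Z): it is elevated.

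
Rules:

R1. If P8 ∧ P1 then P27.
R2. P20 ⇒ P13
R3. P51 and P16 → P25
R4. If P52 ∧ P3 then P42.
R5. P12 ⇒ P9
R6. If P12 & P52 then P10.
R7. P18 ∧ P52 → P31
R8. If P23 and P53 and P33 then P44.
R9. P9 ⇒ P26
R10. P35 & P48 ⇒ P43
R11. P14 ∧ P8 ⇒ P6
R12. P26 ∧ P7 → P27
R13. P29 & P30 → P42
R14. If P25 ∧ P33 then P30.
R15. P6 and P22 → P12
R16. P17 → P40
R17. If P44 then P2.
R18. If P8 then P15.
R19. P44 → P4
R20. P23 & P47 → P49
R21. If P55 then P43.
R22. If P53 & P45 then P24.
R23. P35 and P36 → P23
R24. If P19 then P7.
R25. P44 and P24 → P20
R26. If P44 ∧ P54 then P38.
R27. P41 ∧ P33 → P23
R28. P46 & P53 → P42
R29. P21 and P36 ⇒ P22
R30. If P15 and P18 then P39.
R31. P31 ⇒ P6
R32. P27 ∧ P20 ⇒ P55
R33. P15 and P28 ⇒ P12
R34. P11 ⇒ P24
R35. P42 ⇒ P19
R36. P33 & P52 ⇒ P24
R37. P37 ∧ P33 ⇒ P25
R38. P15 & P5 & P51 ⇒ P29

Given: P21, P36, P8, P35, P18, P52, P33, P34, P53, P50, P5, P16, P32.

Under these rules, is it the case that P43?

Forward chaining from the given facts derives: P31, P15, P23, P22, P39, P6, P24, P44, P12, P2, P4, P20, P13, P9, P10, P26.
Rules concluding P43: R10 needs P48; R21 needs P55 — none of these are established.

No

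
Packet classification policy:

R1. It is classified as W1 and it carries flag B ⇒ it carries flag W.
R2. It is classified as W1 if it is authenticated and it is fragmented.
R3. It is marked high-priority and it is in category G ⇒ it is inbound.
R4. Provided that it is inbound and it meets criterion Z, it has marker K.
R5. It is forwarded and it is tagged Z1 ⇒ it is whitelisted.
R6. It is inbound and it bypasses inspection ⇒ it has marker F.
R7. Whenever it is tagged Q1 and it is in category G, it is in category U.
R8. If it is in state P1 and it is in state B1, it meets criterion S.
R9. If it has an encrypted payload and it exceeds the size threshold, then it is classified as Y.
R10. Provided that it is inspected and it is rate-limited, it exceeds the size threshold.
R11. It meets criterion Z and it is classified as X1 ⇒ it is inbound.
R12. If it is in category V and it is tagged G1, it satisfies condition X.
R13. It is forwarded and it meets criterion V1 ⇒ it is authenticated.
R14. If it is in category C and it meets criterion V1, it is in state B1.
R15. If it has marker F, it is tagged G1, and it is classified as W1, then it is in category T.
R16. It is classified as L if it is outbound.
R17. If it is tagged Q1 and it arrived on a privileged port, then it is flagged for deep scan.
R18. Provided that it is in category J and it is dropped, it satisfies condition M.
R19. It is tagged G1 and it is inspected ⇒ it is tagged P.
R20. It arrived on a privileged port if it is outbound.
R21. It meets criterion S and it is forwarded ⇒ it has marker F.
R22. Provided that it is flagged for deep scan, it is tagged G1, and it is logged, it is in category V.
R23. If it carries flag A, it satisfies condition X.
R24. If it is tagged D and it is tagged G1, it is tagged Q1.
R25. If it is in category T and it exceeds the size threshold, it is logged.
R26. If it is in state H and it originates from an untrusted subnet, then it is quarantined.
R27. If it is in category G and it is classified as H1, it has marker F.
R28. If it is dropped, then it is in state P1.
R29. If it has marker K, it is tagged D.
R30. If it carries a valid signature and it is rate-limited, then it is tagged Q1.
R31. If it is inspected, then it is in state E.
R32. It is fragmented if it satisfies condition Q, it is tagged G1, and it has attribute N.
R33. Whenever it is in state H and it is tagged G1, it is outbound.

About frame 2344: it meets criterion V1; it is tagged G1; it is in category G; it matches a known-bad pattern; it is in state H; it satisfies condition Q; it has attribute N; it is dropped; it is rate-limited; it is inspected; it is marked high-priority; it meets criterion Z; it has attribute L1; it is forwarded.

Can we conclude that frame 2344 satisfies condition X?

Forward chaining from the given facts derives: is inbound, has marker K, exceeds the size threshold, is authenticated, is tagged P, is in state P1, is tagged D, is in state E, is fragmented, is outbound, is classified as W1, is classified as L, arrived on a privileged port, is tagged Q1, is in category U, is flagged for deep scan.
Rules concluding "it satisfies condition X": R12 needs "it is in category V"; R23 needs "it carries flag A" — none of these are established.

No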